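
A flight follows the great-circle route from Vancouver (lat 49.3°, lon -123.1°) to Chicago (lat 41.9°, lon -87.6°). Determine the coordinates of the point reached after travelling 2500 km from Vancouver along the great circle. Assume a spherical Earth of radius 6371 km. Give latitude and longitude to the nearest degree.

≈ lat 43°, lon -91°

Write both endpoints as unit vectors p₁, p₂ with components (cos φ cos λ, cos φ sin λ, sin φ).
The central angle between the endpoints is δ = arccos(p₁·p₂) ≈ 0.448 rad (25.7°). The total great-circle distance is δ·R ≈ 0.448 × 6371 ≈ 2852 km, so the target fraction is f = 2500/2852 ≈ 0.877.
Interpolate at f ≈ 0.877 with slerp weights a = sin((1−f)δ)/sin δ ≈ 0.128, b = sin(fδ)/sin δ ≈ 0.883.
p = a·p₁ + b·p₂ ≈ (-0.018, -0.727, 0.687); φ = arcsin(p_z) ≈ 43.37°, λ = atan2(p_y, p_x) ≈ -91.41°.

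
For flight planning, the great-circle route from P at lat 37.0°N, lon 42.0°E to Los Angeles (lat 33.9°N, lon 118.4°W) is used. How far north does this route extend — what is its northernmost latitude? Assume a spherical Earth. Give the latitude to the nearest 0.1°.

≈ 76.6°N

The great circle lies in the plane with unit normal n̂ = (p₁ × p₂)/|p₁ × p₂|.
Here n̂_z ≈ -0.232; the vertex latitude is φ_max = arccos|n̂_z| ≈ 76.6°.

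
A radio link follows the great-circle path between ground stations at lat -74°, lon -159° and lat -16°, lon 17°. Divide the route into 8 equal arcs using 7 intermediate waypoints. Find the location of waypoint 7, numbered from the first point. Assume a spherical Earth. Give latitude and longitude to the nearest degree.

≈ lat -27°, lon 17°

Convert each endpoint to a unit vector on the sphere (x = cos φ cos λ, y = cos φ sin λ, z = sin φ).
The central angle between the endpoints is δ = arccos(p₁·p₂) ≈ 1.570 rad (90.0°).
Interpolate at f = 7/8 with slerp weights a = sin((1−f)δ)/sin δ ≈ 0.195, b = sin(fδ)/sin δ ≈ 0.981.
p = a·p₁ + b·p₂ ≈ (0.851, 0.256, -0.458); φ = arcsin(p_z) ≈ -27.24°, λ = atan2(p_y, p_x) ≈ 16.76°.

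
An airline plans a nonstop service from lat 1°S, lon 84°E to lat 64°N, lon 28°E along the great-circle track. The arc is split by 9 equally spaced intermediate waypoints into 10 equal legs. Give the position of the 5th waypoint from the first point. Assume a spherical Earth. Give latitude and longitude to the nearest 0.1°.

≈ lat 34.2°N, lon 67.7°E

From cos δ = sin φ₁ sin φ₂ + cos φ₁ cos φ₂ cos Δλ, the central angle is δ ≈ 1.339 rad (76.7°).
Interpolate at f = 5/10 with slerp weights a = sin((1−f)δ)/sin δ ≈ 0.638, b = sin(fδ)/sin δ ≈ 0.638.
p = a·p₁ + b·p₂ ≈ (0.313, 0.765, 0.562); φ = arcsin(p_z) ≈ 34.20°, λ = atan2(p_y, p_x) ≈ 67.73°.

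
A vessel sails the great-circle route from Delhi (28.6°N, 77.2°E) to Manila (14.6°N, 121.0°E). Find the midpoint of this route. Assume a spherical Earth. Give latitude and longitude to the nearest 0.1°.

From cos δ = sin φ₁ sin φ₂ + cos φ₁ cos φ₂ cos Δλ, the central angle is δ ≈ 0.747 rad (42.8°).
Interpolate at f = 1/2 with slerp weights a = sin((1−f)δ)/sin δ ≈ 0.537, b = sin(fδ)/sin δ ≈ 0.537.
p = a·p₁ + b·p₂ ≈ (-0.163, 0.905, 0.392); φ = arcsin(p_z) ≈ 23.11°, λ = atan2(p_y, p_x) ≈ 100.22°.

≈ (23.1°N, 100.2°E)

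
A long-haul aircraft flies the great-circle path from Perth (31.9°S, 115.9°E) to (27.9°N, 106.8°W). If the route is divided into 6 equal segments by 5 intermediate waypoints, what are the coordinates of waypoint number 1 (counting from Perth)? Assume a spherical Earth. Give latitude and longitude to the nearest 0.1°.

Write both endpoints as unit vectors p₁, p₂ with components (cos φ cos λ, cos φ sin λ, sin φ).
The central angle between the endpoints is δ = arccos(p₁·p₂) ≈ 2.496 rad (143.0°).
Interpolate at f = 1/6 with slerp weights a = sin((1−f)δ)/sin δ ≈ 1.451, b = sin(fδ)/sin δ ≈ 0.672.
p = a·p₁ + b·p₂ ≈ (-0.710, 0.540, -0.453); φ = arcsin(p_z) ≈ -26.91°, λ = atan2(p_y, p_x) ≈ 142.73°.

≈ (26.9°S, 142.7°E)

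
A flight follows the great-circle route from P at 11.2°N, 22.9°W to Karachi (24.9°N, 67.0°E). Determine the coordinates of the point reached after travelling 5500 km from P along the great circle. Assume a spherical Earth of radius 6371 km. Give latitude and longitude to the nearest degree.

Write both endpoints as unit vectors p₁, p₂ with components (cos φ cos λ, cos φ sin λ, sin φ).
The central angle between the endpoints is δ = arccos(p₁·p₂) ≈ 1.487 rad (85.2°). The total great-circle distance is δ·R ≈ 1.487 × 6371 ≈ 9476 km, so the target fraction is f = 5500/9476 ≈ 0.580.
Interpolate at f ≈ 0.580 with slerp weights a = sin((1−f)δ)/sin δ ≈ 0.586, b = sin(fδ)/sin δ ≈ 0.763.
p = a·p₁ + b·p₂ ≈ (0.800, 0.413, 0.435); φ = arcsin(p_z) ≈ 25.78°, λ = atan2(p_y, p_x) ≈ 27.30°.

≈ 26°N, 27°E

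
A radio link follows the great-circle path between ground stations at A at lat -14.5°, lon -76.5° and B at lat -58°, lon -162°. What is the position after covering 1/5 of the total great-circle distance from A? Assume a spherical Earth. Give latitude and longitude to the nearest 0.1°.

≈ lat -26.9°, lon -85.7°

From cos δ = sin φ₁ sin φ₂ + cos φ₁ cos φ₂ cos Δλ, the central angle is δ ≈ 1.315 rad (75.4°).
Interpolate at f = 1/5 with slerp weights a = sin((1−f)δ)/sin δ ≈ 0.898, b = sin(fδ)/sin δ ≈ 0.269.
p = a·p₁ + b·p₂ ≈ (0.067, -0.889, -0.453); φ = arcsin(p_z) ≈ -26.92°, λ = atan2(p_y, p_x) ≈ -85.66°.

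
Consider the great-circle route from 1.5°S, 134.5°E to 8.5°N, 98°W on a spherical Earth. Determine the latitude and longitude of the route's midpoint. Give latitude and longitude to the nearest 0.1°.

≈ 7.9°N, 162.4°W

Convert each endpoint to a unit vector on the sphere (x = cos φ cos λ, y = cos φ sin λ, z = sin φ).
The central angle between the endpoints is δ = arccos(p₁·p₂) ≈ 2.221 rad (127.3°).
Interpolate at f = 1/2 with slerp weights a = sin((1−f)δ)/sin δ ≈ 1.126, b = sin(fδ)/sin δ ≈ 1.126.
p = a·p₁ + b·p₂ ≈ (-0.944, -0.300, 0.137); φ = arcsin(p_z) ≈ 7.87°, λ = atan2(p_y, p_x) ≈ -162.37°.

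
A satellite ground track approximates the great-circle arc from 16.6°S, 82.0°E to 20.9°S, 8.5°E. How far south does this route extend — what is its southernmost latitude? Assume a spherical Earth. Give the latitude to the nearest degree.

The great circle lies in the plane with unit normal n̂ = (p₁ × p₂)/|p₁ × p₂|.
Here n̂_z ≈ -0.919; the vertex latitude is φ_max = arccos|n̂_z| ≈ 23.3°.

≈ 23°S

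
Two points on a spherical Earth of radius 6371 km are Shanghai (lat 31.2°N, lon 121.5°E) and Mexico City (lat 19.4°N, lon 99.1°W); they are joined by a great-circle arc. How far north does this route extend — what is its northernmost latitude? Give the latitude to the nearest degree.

The great circle lies in the plane with unit normal n̂ = (p₁ × p₂)/|p₁ × p₂|.
Here n̂_z ≈ +0.585; the vertex latitude is φ_max = arccos|n̂_z| ≈ 54.2°.
Check via Clairaut: cos φ_max = |cos φ₁| · sin C = cos(31.2°)·sin(43.1°) ≈ 0.585, again giving ≈ 54.2°.

≈ 54°N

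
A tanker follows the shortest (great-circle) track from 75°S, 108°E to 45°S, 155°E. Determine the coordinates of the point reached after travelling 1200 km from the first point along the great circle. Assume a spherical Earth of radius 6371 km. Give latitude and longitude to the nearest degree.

Write both endpoints as unit vectors p₁, p₂ with components (cos φ cos λ, cos φ sin λ, sin φ).
The central angle between the endpoints is δ = arccos(p₁·p₂) ≈ 0.630 rad (36.1°). The total great-circle distance is δ·R ≈ 0.630 × 6371 ≈ 4016 km, so the target fraction is f = 1200/4016 ≈ 0.299.
Interpolate at f ≈ 0.299 with slerp weights a = sin((1−f)δ)/sin δ ≈ 0.726, b = sin(fδ)/sin δ ≈ 0.318.
p = a·p₁ + b·p₂ ≈ (-0.262, 0.274, -0.926); φ = arcsin(p_z) ≈ -67.76°, λ = atan2(p_y, p_x) ≈ 133.72°.

≈ 68°S, 134°E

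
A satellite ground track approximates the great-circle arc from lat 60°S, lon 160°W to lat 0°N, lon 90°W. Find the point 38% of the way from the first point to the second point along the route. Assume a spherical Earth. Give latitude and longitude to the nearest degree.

Convert each endpoint to a unit vector on the sphere (x = cos φ cos λ, y = cos φ sin λ, z = sin φ).
The central angle between the endpoints is δ = arccos(p₁·p₂) ≈ 1.399 rad (80.2°).
Interpolate at f = 0.38 with slerp weights a = sin((1−f)δ)/sin δ ≈ 0.774, b = sin(fδ)/sin δ ≈ 0.514.
p = a·p₁ + b·p₂ ≈ (-0.364, -0.647, -0.670); φ = arcsin(p_z) ≈ -42.09°, λ = atan2(p_y, p_x) ≈ -119.35°.

≈ lat 42°S, lon 119°W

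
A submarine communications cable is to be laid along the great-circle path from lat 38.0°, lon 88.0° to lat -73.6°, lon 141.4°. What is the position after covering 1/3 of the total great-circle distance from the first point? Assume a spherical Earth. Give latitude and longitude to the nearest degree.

Convert each endpoint to a unit vector on the sphere (x = cos φ cos λ, y = cos φ sin λ, z = sin φ).
The central angle between the endpoints is δ = arccos(p₁·p₂) ≈ 2.046 rad (117.3°).
Interpolate at f = 1/3 with slerp weights a = sin((1−f)δ)/sin δ ≈ 1.101, b = sin(fδ)/sin δ ≈ 0.709.
p = a·p₁ + b·p₂ ≈ (-0.126, 0.992, -0.003); φ = arcsin(p_z) ≈ -0.14°, λ = atan2(p_y, p_x) ≈ 97.25°.

≈ lat 0°, lon 97°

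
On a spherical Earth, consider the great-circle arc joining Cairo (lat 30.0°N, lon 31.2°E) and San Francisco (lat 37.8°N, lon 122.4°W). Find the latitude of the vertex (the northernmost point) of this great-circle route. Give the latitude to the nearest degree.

The great circle lies in the plane with unit normal n̂ = (p₁ × p₂)/|p₁ × p₂|.
Here n̂_z ≈ -0.320; the vertex latitude is φ_max = arccos|n̂_z| ≈ 71.4°.

≈ 71°N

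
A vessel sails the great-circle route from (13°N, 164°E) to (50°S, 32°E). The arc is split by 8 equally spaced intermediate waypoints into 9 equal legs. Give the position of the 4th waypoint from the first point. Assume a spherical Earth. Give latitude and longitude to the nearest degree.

≈ (32°S, 129°E)

Convert each endpoint to a unit vector on the sphere (x = cos φ cos λ, y = cos φ sin λ, z = sin φ).
The central angle between the endpoints is δ = arccos(p₁·p₂) ≈ 2.204 rad (126.3°).
Interpolate at f = 4/9 with slerp weights a = sin((1−f)δ)/sin δ ≈ 1.166, b = sin(fδ)/sin δ ≈ 1.029.
p = a·p₁ + b·p₂ ≈ (-0.531, 0.664, -0.526); φ = arcsin(p_z) ≈ -31.75°, λ = atan2(p_y, p_x) ≈ 128.67°.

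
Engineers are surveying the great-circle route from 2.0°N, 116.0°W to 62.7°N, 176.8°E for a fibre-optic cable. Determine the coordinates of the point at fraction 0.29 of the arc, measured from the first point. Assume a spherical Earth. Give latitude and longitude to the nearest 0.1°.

≈ 22.2°N, 126.3°W

Convert each endpoint to a unit vector on the sphere (x = cos φ cos λ, y = cos φ sin λ, z = sin φ).
The central angle between the endpoints is δ = arccos(p₁·p₂) ≈ 1.361 rad (78.0°).
Interpolate at f = 0.29 with slerp weights a = sin((1−f)δ)/sin δ ≈ 0.841, b = sin(fδ)/sin δ ≈ 0.393.
p = a·p₁ + b·p₂ ≈ (-0.549, -0.745, 0.379); φ = arcsin(p_z) ≈ 22.25°, λ = atan2(p_y, p_x) ≈ -126.34°.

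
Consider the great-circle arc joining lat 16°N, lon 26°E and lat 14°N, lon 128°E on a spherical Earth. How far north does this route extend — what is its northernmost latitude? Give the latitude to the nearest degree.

≈ 23°N

The great circle lies in the plane with unit normal n̂ = (p₁ × p₂)/|p₁ × p₂|.
Here n̂_z ≈ +0.920; the vertex latitude is φ_max = arccos|n̂_z| ≈ 23.1°.
Check via Clairaut: cos φ_max = |cos φ₁| · sin C = cos(16.0°)·sin(73.1°) ≈ 0.920, again giving ≈ 23.1°.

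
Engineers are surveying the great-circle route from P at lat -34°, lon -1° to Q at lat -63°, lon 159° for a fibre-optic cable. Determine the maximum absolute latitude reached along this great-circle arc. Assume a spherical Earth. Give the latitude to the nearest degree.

The great circle lies in the plane with unit normal n̂ = (p₁ × p₂)/|p₁ × p₂|.
Here n̂_z ≈ +0.130; the vertex latitude is φ_max = arccos|n̂_z| ≈ 82.5°.
Check via Clairaut: cos φ_max = |cos φ₁| · sin C = cos(34.0°)·sin(171.0°) ≈ 0.130, again giving ≈ 82.5°.

≈ -83°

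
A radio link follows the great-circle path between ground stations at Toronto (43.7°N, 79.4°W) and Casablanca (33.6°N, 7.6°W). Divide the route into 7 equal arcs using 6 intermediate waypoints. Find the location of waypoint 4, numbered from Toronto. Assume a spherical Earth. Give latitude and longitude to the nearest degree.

From cos δ = sin φ₁ sin φ₂ + cos φ₁ cos φ₂ cos Δλ, the central angle is δ ≈ 0.964 rad (55.2°).
Interpolate at f = 4/7 with slerp weights a = sin((1−f)δ)/sin δ ≈ 0.489, b = sin(fδ)/sin δ ≈ 0.637.
p = a·p₁ + b·p₂ ≈ (0.591, -0.417, 0.690); φ = arcsin(p_z) ≈ 43.65°, λ = atan2(p_y, p_x) ≈ -35.24°.

≈ 44°N, 35°W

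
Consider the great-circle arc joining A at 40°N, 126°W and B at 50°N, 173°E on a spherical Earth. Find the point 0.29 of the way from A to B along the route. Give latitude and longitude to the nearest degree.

≈ 46°N, 141°W

Write both endpoints as unit vectors p₁, p₂ with components (cos φ cos λ, cos φ sin λ, sin φ).
The central angle between the endpoints is δ = arccos(p₁·p₂) ≈ 0.751 rad (43.0°).
Interpolate at f = 0.29 with slerp weights a = sin((1−f)δ)/sin δ ≈ 0.745, b = sin(fδ)/sin δ ≈ 0.317.
p = a·p₁ + b·p₂ ≈ (-0.537, -0.437, 0.721); φ = arcsin(p_z) ≈ 46.17°, λ = atan2(p_y, p_x) ≈ -140.89°.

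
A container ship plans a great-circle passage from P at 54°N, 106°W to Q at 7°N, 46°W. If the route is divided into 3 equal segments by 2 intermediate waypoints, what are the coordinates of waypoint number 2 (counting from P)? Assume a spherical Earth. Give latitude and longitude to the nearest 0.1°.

Write both endpoints as unit vectors p₁, p₂ with components (cos φ cos λ, cos φ sin λ, sin φ).
The central angle between the endpoints is δ = arccos(p₁·p₂) ≈ 1.170 rad (67.0°).
Interpolate at f = 2/3 with slerp weights a = sin((1−f)δ)/sin δ ≈ 0.413, b = sin(fδ)/sin δ ≈ 0.764.
p = a·p₁ + b·p₂ ≈ (0.460, -0.779, 0.427); φ = arcsin(p_z) ≈ 25.28°, λ = atan2(p_y, p_x) ≈ -59.44°.

≈ 25.3°N, 59.4°W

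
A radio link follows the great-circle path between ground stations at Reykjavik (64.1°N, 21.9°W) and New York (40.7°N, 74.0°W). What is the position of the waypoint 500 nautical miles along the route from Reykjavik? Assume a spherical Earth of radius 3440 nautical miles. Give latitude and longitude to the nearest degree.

Convert each endpoint to a unit vector on the sphere (x = cos φ cos λ, y = cos φ sin λ, z = sin φ).
The central angle between the endpoints is δ = arccos(p₁·p₂) ≈ 0.660 rad (37.8°). The total great-circle distance is δ·R ≈ 0.660 × 3440 ≈ 2270 nmi, so the target fraction is f = 500/2270 ≈ 0.220.
Interpolate at f ≈ 0.220 with slerp weights a = sin((1−f)δ)/sin δ ≈ 0.803, b = sin(fδ)/sin δ ≈ 0.236.
p = a·p₁ + b·p₂ ≈ (0.375, -0.303, 0.876); φ = arcsin(p_z) ≈ 61.19°, λ = atan2(p_y, p_x) ≈ -38.95°.

≈ 61°N, 39°W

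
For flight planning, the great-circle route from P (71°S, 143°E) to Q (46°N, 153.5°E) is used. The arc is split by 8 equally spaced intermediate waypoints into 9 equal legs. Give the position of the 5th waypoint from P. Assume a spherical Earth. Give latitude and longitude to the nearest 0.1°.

The haversine formula gives a central angle δ ≈ 2.046 rad (117.2°) between the endpoints.
Interpolate at f = 5/9 with slerp weights a = sin((1−f)δ)/sin δ ≈ 0.888, b = sin(fδ)/sin δ ≈ 1.021.
p = a·p₁ + b·p₂ ≈ (-0.865, 0.490, -0.105); φ = arcsin(p_z) ≈ -6.04°, λ = atan2(p_y, p_x) ≈ 150.46°.

≈ (6.0°S, 150.5°E)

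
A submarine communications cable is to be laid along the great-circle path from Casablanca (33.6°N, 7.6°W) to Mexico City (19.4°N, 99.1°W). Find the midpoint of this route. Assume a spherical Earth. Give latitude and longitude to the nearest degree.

Write both endpoints as unit vectors p₁, p₂ with components (cos φ cos λ, cos φ sin λ, sin φ).
The central angle between the endpoints is δ = arccos(p₁·p₂) ≈ 1.407 rad (80.6°).
Interpolate at f = 1/2 with slerp weights a = sin((1−f)δ)/sin δ ≈ 0.656, b = sin(fδ)/sin δ ≈ 0.656.
p = a·p₁ + b·p₂ ≈ (0.443, -0.683, 0.581); φ = arcsin(p_z) ≈ 35.49°, λ = atan2(p_y, p_x) ≈ -57.00°.

≈ (35°N, 57°W)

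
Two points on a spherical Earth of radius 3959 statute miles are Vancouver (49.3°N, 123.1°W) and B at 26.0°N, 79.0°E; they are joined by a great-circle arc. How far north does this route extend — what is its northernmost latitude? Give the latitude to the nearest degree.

≈ 77°N

The great circle lies in the plane with unit normal n̂ = (p₁ × p₂)/|p₁ × p₂|.
Here n̂_z ≈ -0.226; the vertex latitude is φ_max = arccos|n̂_z| ≈ 77.0°.
Check via Clairaut: cos φ_max = |cos φ₁| · sin C = cos(49.3°)·sin(20.2°) ≈ 0.226, again giving ≈ 77.0°.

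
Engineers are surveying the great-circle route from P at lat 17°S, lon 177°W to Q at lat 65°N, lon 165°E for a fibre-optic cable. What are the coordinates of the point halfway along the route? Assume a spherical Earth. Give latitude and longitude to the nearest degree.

Convert each endpoint to a unit vector on the sphere (x = cos φ cos λ, y = cos φ sin λ, z = sin φ).
The central angle between the endpoints is δ = arccos(p₁·p₂) ≈ 1.451 rad (83.1°).
Interpolate at f = 1/2 with slerp weights a = sin((1−f)δ)/sin δ ≈ 0.668, b = sin(fδ)/sin δ ≈ 0.668.
p = a·p₁ + b·p₂ ≈ (-0.911, 0.040, 0.410); φ = arcsin(p_z) ≈ 24.22°, λ = atan2(p_y, p_x) ≈ 177.51°.

≈ lat 24°N, lon 178°E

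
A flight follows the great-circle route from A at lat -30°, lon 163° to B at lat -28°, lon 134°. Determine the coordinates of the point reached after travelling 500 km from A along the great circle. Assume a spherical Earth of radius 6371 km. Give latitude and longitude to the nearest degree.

≈ lat -30°, lon 158°

Convert each endpoint to a unit vector on the sphere (x = cos φ cos λ, y = cos φ sin λ, z = sin φ).
The central angle between the endpoints is δ = arccos(p₁·p₂) ≈ 0.443 rad (25.4°). The total great-circle distance is δ·R ≈ 0.443 × 6371 ≈ 2822 km, so the target fraction is f = 500/2822 ≈ 0.177.
Interpolate at f ≈ 0.177 with slerp weights a = sin((1−f)δ)/sin δ ≈ 0.832, b = sin(fδ)/sin δ ≈ 0.183.
p = a·p₁ + b·p₂ ≈ (-0.801, 0.327, -0.502); φ = arcsin(p_z) ≈ -30.11°, λ = atan2(p_y, p_x) ≈ 157.81°.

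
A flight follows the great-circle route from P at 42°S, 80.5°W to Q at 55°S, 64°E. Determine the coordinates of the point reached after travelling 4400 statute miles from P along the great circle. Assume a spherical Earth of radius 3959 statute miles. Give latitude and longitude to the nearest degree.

The haversine formula gives a central angle δ ≈ 1.368 rad (78.4°) between the endpoints. The total great-circle distance is δ·R ≈ 1.368 × 3959 ≈ 5417 mi, so the target fraction is f = 4400/5417 ≈ 0.812.
Interpolate at f ≈ 0.812 with slerp weights a = sin((1−f)δ)/sin δ ≈ 0.259, b = sin(fδ)/sin δ ≈ 0.915.
p = a·p₁ + b·p₂ ≈ (0.262, 0.282, -0.923); φ = arcsin(p_z) ≈ -67.38°, λ = atan2(p_y, p_x) ≈ 47.08°.

≈ 67°S, 47°E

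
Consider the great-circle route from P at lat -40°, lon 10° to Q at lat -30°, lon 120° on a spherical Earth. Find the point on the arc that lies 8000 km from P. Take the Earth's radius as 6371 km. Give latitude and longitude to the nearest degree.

Convert each endpoint to a unit vector on the sphere (x = cos φ cos λ, y = cos φ sin λ, z = sin φ).
The central angle between the endpoints is δ = arccos(p₁·p₂) ≈ 1.476 rad (84.6°). The total great-circle distance is δ·R ≈ 1.476 × 6371 ≈ 9405 km, so the target fraction is f = 8000/9405 ≈ 0.851.
Interpolate at f ≈ 0.851 with slerp weights a = sin((1−f)δ)/sin δ ≈ 0.220, b = sin(fδ)/sin δ ≈ 0.955.
p = a·p₁ + b·p₂ ≈ (-0.248, 0.745, -0.619); φ = arcsin(p_z) ≈ -38.22°, λ = atan2(p_y, p_x) ≈ 108.39°.

≈ lat -38°, lon 108°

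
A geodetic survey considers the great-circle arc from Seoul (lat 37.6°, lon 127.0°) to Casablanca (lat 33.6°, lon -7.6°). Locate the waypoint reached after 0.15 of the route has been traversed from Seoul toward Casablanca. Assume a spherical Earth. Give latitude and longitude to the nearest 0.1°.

From cos δ = sin φ₁ sin φ₂ + cos φ₁ cos φ₂ cos Δλ, the central angle is δ ≈ 1.697 rad (97.2°).
Interpolate at f = 0.15 with slerp weights a = sin((1−f)δ)/sin δ ≈ 1.000, b = sin(fδ)/sin δ ≈ 0.254.
p = a·p₁ + b·p₂ ≈ (-0.267, 0.605, 0.750); φ = arcsin(p_z) ≈ 48.63°, λ = atan2(p_y, p_x) ≈ 113.84°.

≈ lat 48.6°, lon 113.8°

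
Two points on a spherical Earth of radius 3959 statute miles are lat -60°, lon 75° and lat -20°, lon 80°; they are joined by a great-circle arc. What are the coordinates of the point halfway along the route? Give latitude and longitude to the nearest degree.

≈ lat -40°, lon 78°

Write both endpoints as unit vectors p₁, p₂ with components (cos φ cos λ, cos φ sin λ, sin φ).
The central angle between the endpoints is δ = arccos(p₁·p₂) ≈ 0.701 rad (40.2°).
Interpolate at f = 1/2 with slerp weights a = sin((1−f)δ)/sin δ ≈ 0.532, b = sin(fδ)/sin δ ≈ 0.532.
p = a·p₁ + b·p₂ ≈ (0.156, 0.750, -0.643); φ = arcsin(p_z) ≈ -40.02°, λ = atan2(p_y, p_x) ≈ 78.26°.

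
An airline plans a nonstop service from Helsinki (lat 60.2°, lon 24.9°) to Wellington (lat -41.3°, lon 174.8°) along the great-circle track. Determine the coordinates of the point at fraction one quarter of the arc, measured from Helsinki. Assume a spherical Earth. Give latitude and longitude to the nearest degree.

≈ lat 58°, lon 104°

Convert each endpoint to a unit vector on the sphere (x = cos φ cos λ, y = cos φ sin λ, z = sin φ).
The central angle between the endpoints is δ = arccos(p₁·p₂) ≈ 2.681 rad (153.6°).
Interpolate at f = 1/4 with slerp weights a = sin((1−f)δ)/sin δ ≈ 2.035, b = sin(fδ)/sin δ ≈ 1.397.
p = a·p₁ + b·p₂ ≈ (-0.128, 0.521, 0.844); φ = arcsin(p_z) ≈ 57.56°, λ = atan2(p_y, p_x) ≈ 103.79°.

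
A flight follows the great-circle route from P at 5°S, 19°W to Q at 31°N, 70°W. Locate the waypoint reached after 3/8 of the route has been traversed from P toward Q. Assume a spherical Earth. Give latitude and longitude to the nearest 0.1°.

Convert each endpoint to a unit vector on the sphere (x = cos φ cos λ, y = cos φ sin λ, z = sin φ).
The central angle between the endpoints is δ = arccos(p₁·p₂) ≈ 1.056 rad (60.5°).
Interpolate at f = 3/8 with slerp weights a = sin((1−f)δ)/sin δ ≈ 0.704, b = sin(fδ)/sin δ ≈ 0.443.
p = a·p₁ + b·p₂ ≈ (0.793, -0.585, 0.167); φ = arcsin(p_z) ≈ 9.60°, λ = atan2(p_y, p_x) ≈ -36.42°.

≈ 9.6°N, 36.4°W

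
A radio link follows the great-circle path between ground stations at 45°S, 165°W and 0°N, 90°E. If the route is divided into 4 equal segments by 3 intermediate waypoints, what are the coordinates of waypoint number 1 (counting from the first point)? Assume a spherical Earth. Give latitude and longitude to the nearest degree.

Convert each endpoint to a unit vector on the sphere (x = cos φ cos λ, y = cos φ sin λ, z = sin φ).
The central angle between the endpoints is δ = arccos(p₁·p₂) ≈ 1.755 rad (100.5°).
Interpolate at f = 1/4 with slerp weights a = sin((1−f)δ)/sin δ ≈ 0.984, b = sin(fδ)/sin δ ≈ 0.432.
p = a·p₁ + b·p₂ ≈ (-0.672, 0.252, -0.696); φ = arcsin(p_z) ≈ -44.11°, λ = atan2(p_y, p_x) ≈ 159.46°.

≈ 44°S, 159°E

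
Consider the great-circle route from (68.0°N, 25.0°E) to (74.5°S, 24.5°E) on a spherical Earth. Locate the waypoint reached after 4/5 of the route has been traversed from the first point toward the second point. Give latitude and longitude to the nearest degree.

From cos δ = sin φ₁ sin φ₂ + cos φ₁ cos φ₂ cos Δλ, the central angle is δ ≈ 2.487 rad (142.5°).
Interpolate at f = 4/5 with slerp weights a = sin((1−f)δ)/sin δ ≈ 0.784, b = sin(fδ)/sin δ ≈ 1.501.
p = a·p₁ + b·p₂ ≈ (0.631, 0.290, -0.719); φ = arcsin(p_z) ≈ -46.00°, λ = atan2(p_y, p_x) ≈ 24.71°.

≈ (46°S, 25°E)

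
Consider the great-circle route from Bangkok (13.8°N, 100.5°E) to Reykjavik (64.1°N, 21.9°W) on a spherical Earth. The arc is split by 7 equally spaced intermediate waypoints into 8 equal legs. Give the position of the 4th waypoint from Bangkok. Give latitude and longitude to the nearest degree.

Write both endpoints as unit vectors p₁, p₂ with components (cos φ cos λ, cos φ sin λ, sin φ).
The central angle between the endpoints is δ = arccos(p₁·p₂) ≈ 1.584 rad (90.7°).
Interpolate at f = 4/8 with slerp weights a = sin((1−f)δ)/sin δ ≈ 0.712, b = sin(fδ)/sin δ ≈ 0.712.
p = a·p₁ + b·p₂ ≈ (0.162, 0.564, 0.810); φ = arcsin(p_z) ≈ 54.09°, λ = atan2(p_y, p_x) ≈ 73.92°.

≈ 54°N, 74°E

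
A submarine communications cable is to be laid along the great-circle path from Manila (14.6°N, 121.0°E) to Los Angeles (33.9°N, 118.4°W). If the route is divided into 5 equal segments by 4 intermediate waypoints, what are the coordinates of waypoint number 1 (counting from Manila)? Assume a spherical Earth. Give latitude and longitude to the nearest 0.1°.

Convert each endpoint to a unit vector on the sphere (x = cos φ cos λ, y = cos φ sin λ, z = sin φ).
The central angle between the endpoints is δ = arccos(p₁·p₂) ≈ 1.842 rad (105.6°).
Interpolate at f = 1/5 with slerp weights a = sin((1−f)δ)/sin δ ≈ 1.033, b = sin(fδ)/sin δ ≈ 0.374.
p = a·p₁ + b·p₂ ≈ (-0.663, 0.584, 0.469); φ = arcsin(p_z) ≈ 27.97°, λ = atan2(p_y, p_x) ≈ 138.60°.

≈ 28.0°N, 138.6°E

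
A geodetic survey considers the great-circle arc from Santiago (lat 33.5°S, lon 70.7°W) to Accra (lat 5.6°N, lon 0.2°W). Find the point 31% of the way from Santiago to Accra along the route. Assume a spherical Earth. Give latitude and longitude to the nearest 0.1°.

The haversine formula gives a central angle δ ≈ 1.346 rad (77.1°) between the endpoints.
Interpolate at f = 0.31 with slerp weights a = sin((1−f)δ)/sin δ ≈ 0.821, b = sin(fδ)/sin δ ≈ 0.416.
p = a·p₁ + b·p₂ ≈ (0.640, -0.648, -0.413); φ = arcsin(p_z) ≈ -24.38°, λ = atan2(p_y, p_x) ≈ -45.35°.

≈ lat 24.4°S, lon 45.4°W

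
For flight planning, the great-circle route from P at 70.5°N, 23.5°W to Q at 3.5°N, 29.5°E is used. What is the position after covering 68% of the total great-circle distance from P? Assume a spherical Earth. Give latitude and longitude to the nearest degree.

≈ 27°N, 22°E

Write both endpoints as unit vectors p₁, p₂ with components (cos φ cos λ, cos φ sin λ, sin φ).
The central angle between the endpoints is δ = arccos(p₁·p₂) ≈ 1.310 rad (75.0°).
Interpolate at f = 0.68 with slerp weights a = sin((1−f)δ)/sin δ ≈ 0.421, b = sin(fδ)/sin δ ≈ 0.805.
p = a·p₁ + b·p₂ ≈ (0.828, 0.339, 0.446); φ = arcsin(p_z) ≈ 26.50°, λ = atan2(p_y, p_x) ≈ 22.29°.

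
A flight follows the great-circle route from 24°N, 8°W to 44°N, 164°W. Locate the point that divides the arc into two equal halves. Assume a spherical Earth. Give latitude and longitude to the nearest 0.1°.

The haversine formula gives a central angle δ ≈ 1.894 rad (108.5°) between the endpoints.
Interpolate at f = 1/2 with slerp weights a = sin((1−f)δ)/sin δ ≈ 0.856, b = sin(fδ)/sin δ ≈ 0.856.
p = a·p₁ + b·p₂ ≈ (0.183, -0.279, 0.943); φ = arcsin(p_z) ≈ 70.55°, λ = atan2(p_y, p_x) ≈ -56.77°.

≈ 70.5°N, 56.8°W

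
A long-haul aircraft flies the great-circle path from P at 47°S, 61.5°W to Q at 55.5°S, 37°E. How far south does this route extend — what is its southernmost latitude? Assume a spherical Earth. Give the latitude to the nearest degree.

The great circle lies in the plane with unit normal n̂ = (p₁ × p₂)/|p₁ × p₂|.
Here n̂_z ≈ +0.456; the vertex latitude is φ_max = arccos|n̂_z| ≈ 62.9°.

≈ 63°S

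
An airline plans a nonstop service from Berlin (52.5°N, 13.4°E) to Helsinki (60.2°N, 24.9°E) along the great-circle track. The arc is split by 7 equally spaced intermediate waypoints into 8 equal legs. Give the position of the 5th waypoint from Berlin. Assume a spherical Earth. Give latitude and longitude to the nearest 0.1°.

≈ 57.4°N, 20.0°E

Write both endpoints as unit vectors p₁, p₂ with components (cos φ cos λ, cos φ sin λ, sin φ).
The central angle between the endpoints is δ = arccos(p₁·p₂) ≈ 0.174 rad (10.0°).
Interpolate at f = 5/8 with slerp weights a = sin((1−f)δ)/sin δ ≈ 0.377, b = sin(fδ)/sin δ ≈ 0.627.
p = a·p₁ + b·p₂ ≈ (0.506, 0.184, 0.843); φ = arcsin(p_z) ≈ 57.44°, λ = atan2(p_y, p_x) ≈ 20.03°.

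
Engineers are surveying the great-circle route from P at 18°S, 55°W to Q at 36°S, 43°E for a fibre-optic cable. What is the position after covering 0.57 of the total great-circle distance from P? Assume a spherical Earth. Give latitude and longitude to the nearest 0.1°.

≈ 39.0°S, 3.8°W

Write both endpoints as unit vectors p₁, p₂ with components (cos φ cos λ, cos φ sin λ, sin φ).
The central angle between the endpoints is δ = arccos(p₁·p₂) ≈ 1.496 rad (85.7°).
Interpolate at f = 0.57 with slerp weights a = sin((1−f)δ)/sin δ ≈ 0.602, b = sin(fδ)/sin δ ≈ 0.755.
p = a·p₁ + b·p₂ ≈ (0.775, -0.052, -0.630); φ = arcsin(p_z) ≈ -39.04°, λ = atan2(p_y, p_x) ≈ -3.83°.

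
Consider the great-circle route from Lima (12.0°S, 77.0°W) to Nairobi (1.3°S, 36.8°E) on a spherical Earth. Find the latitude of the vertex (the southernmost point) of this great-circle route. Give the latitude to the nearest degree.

≈ 14°S

The great circle lies in the plane with unit normal n̂ = (p₁ × p₂)/|p₁ × p₂|.
Here n̂_z ≈ +0.972; the vertex latitude is φ_max = arccos|n̂_z| ≈ 13.7°.
Check via Clairaut: cos φ_max = |cos φ₁| · sin C = cos(12.0°)·sin(96.6°) ≈ 0.972, again giving ≈ 13.7°.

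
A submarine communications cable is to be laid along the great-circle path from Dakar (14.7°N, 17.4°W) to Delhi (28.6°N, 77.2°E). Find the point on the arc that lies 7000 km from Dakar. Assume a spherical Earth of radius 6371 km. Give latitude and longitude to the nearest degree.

Convert each endpoint to a unit vector on the sphere (x = cos φ cos λ, y = cos φ sin λ, z = sin φ).
The central angle between the endpoints is δ = arccos(p₁·p₂) ≈ 1.517 rad (86.9°). The total great-circle distance is δ·R ≈ 1.517 × 6371 ≈ 9667 km, so the target fraction is f = 7000/9667 ≈ 0.724.
Interpolate at f ≈ 0.724 with slerp weights a = sin((1−f)δ)/sin δ ≈ 0.407, b = sin(fδ)/sin δ ≈ 0.892.
p = a·p₁ + b·p₂ ≈ (0.549, 0.646, 0.530); φ = arcsin(p_z) ≈ 32.02°, λ = atan2(p_y, p_x) ≈ 49.62°.

≈ 32°N, 50°E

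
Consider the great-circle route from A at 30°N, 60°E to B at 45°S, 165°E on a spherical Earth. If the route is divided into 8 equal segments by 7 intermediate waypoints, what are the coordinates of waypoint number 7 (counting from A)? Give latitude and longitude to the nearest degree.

≈ 40°S, 146°E

Write both endpoints as unit vectors p₁, p₂ with components (cos φ cos λ, cos φ sin λ, sin φ).
The central angle between the endpoints is δ = arccos(p₁·p₂) ≈ 2.108 rad (120.8°).
Interpolate at f = 7/8 with slerp weights a = sin((1−f)δ)/sin δ ≈ 0.303, b = sin(fδ)/sin δ ≈ 1.121.
p = a·p₁ + b·p₂ ≈ (-0.634, 0.433, -0.641); φ = arcsin(p_z) ≈ -39.86°, λ = atan2(p_y, p_x) ≈ 145.70°.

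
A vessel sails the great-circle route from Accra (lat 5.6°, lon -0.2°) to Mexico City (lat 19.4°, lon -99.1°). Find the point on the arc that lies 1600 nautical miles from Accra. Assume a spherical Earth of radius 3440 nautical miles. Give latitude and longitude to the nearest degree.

≈ lat 14°, lon -26°

Convert each endpoint to a unit vector on the sphere (x = cos φ cos λ, y = cos φ sin λ, z = sin φ).
The central angle between the endpoints is δ = arccos(p₁·p₂) ≈ 1.684 rad (96.5°). The total great-circle distance is δ·R ≈ 1.684 × 3440 ≈ 5792 nmi, so the target fraction is f = 1600/5792 ≈ 0.276.
Interpolate at f ≈ 0.276 with slerp weights a = sin((1−f)δ)/sin δ ≈ 0.945, b = sin(fδ)/sin δ ≈ 0.451.
p = a·p₁ + b·p₂ ≈ (0.873, -0.424, 0.242); φ = arcsin(p_z) ≈ 14.01°, λ = atan2(p_y, p_x) ≈ -25.89°.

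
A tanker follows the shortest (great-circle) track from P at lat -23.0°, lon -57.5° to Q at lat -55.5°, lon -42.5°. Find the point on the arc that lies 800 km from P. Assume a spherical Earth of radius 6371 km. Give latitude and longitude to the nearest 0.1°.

Write both endpoints as unit vectors p₁, p₂ with components (cos φ cos λ, cos φ sin λ, sin φ).
The central angle between the endpoints is δ = arccos(p₁·p₂) ≈ 0.599 rad (34.3°). The total great-circle distance is δ·R ≈ 0.599 × 6371 ≈ 3819 km, so the target fraction is f = 800/3819 ≈ 0.209.
Interpolate at f ≈ 0.209 with slerp weights a = sin((1−f)δ)/sin δ ≈ 0.809, b = sin(fδ)/sin δ ≈ 0.222.
p = a·p₁ + b·p₂ ≈ (0.493, -0.713, -0.499); φ = arcsin(p_z) ≈ -29.93°, λ = atan2(p_y, p_x) ≈ -55.35°.

≈ lat -29.9°, lon -55.3°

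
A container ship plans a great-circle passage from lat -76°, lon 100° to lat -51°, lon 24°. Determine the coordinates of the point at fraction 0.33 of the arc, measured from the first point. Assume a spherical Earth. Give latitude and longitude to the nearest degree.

Convert each endpoint to a unit vector on the sphere (x = cos φ cos λ, y = cos φ sin λ, z = sin φ).
The central angle between the endpoints is δ = arccos(p₁·p₂) ≈ 0.659 rad (37.7°).
Interpolate at f = 0.33 with slerp weights a = sin((1−f)δ)/sin δ ≈ 0.698, b = sin(fδ)/sin δ ≈ 0.352.
p = a·p₁ + b·p₂ ≈ (0.173, 0.256, -0.951); φ = arcsin(p_z) ≈ -71.97°, λ = atan2(p_y, p_x) ≈ 55.96°.

≈ lat -72°, lon 56°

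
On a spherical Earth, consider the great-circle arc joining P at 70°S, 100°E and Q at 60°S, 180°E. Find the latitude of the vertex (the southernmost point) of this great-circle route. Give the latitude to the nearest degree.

≈ 72°S

The great circle lies in the plane with unit normal n̂ = (p₁ × p₂)/|p₁ × p₂|.
Here n̂_z ≈ +0.314; the vertex latitude is φ_max = arccos|n̂_z| ≈ 71.7°.
Check via Clairaut: cos φ_max = |cos φ₁| · sin C = cos(70.0°)·sin(113.5°) ≈ 0.314, again giving ≈ 71.7°.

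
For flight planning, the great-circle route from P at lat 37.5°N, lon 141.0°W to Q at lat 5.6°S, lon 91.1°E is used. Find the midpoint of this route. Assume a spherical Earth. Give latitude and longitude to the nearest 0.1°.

Convert each endpoint to a unit vector on the sphere (x = cos φ cos λ, y = cos φ sin λ, z = sin φ).
The central angle between the endpoints is δ = arccos(p₁·p₂) ≈ 2.146 rad (123.0°).
Interpolate at f = 1/2 with slerp weights a = sin((1−f)δ)/sin δ ≈ 1.048, b = sin(fδ)/sin δ ≈ 1.048.
p = a·p₁ + b·p₂ ≈ (-0.666, 0.519, 0.536); φ = arcsin(p_z) ≈ 32.38°, λ = atan2(p_y, p_x) ≈ 142.05°.

≈ lat 32.4°N, lon 142.0°E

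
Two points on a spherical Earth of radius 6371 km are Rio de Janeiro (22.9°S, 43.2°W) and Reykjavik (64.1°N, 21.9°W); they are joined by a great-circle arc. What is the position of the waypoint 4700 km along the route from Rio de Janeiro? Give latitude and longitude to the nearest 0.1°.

≈ 18.9°N, 36.7°W

The haversine formula gives a central angle δ ≈ 1.546 rad (88.6°) between the endpoints. The total great-circle distance is δ·R ≈ 1.546 × 6371 ≈ 9849 km, so the target fraction is f = 4700/9849 ≈ 0.477.
Interpolate at f ≈ 0.477 with slerp weights a = sin((1−f)δ)/sin δ ≈ 0.723, b = sin(fδ)/sin δ ≈ 0.673.
p = a·p₁ + b·p₂ ≈ (0.758, -0.566, 0.324); φ = arcsin(p_z) ≈ 18.89°, λ = atan2(p_y, p_x) ≈ -36.72°.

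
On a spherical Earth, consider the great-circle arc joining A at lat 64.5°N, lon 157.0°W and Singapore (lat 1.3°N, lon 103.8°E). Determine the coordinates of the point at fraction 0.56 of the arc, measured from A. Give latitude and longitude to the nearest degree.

Convert each endpoint to a unit vector on the sphere (x = cos φ cos λ, y = cos φ sin λ, z = sin φ).
The central angle between the endpoints is δ = arccos(p₁·p₂) ≈ 1.619 rad (92.8°).
Interpolate at f = 0.56 with slerp weights a = sin((1−f)δ)/sin δ ≈ 0.654, b = sin(fδ)/sin δ ≈ 0.788.
p = a·p₁ + b·p₂ ≈ (-0.447, 0.655, 0.609); φ = arcsin(p_z) ≈ 37.49°, λ = atan2(p_y, p_x) ≈ 124.32°.

≈ lat 37°N, lon 124°E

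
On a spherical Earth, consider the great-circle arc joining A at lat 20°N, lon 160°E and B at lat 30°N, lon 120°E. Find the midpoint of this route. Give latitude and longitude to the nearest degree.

Write both endpoints as unit vectors p₁, p₂ with components (cos φ cos λ, cos φ sin λ, sin φ).
The central angle between the endpoints is δ = arccos(p₁·p₂) ≈ 0.653 rad (37.4°).
Interpolate at f = 1/2 with slerp weights a = sin((1−f)δ)/sin δ ≈ 0.528, b = sin(fδ)/sin δ ≈ 0.528.
p = a·p₁ + b·p₂ ≈ (-0.695, 0.566, 0.444); φ = arcsin(p_z) ≈ 26.39°, λ = atan2(p_y, p_x) ≈ 140.85°.

≈ lat 26°N, lon 141°E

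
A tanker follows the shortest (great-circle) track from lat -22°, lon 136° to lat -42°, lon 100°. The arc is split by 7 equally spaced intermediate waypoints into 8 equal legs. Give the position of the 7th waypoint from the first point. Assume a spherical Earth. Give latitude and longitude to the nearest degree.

≈ lat -40°, lon 105°

Convert each endpoint to a unit vector on the sphere (x = cos φ cos λ, y = cos φ sin λ, z = sin φ).
The central angle between the endpoints is δ = arccos(p₁·p₂) ≈ 0.630 rad (36.1°).
Interpolate at f = 7/8 with slerp weights a = sin((1−f)δ)/sin δ ≈ 0.134, b = sin(fδ)/sin δ ≈ 0.889.
p = a·p₁ + b·p₂ ≈ (-0.204, 0.737, -0.645); φ = arcsin(p_z) ≈ -40.16°, λ = atan2(p_y, p_x) ≈ 105.46°.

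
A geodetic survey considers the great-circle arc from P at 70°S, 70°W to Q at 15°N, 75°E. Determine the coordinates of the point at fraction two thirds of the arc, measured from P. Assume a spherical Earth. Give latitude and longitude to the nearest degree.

≈ 24°S, 66°E

Convert each endpoint to a unit vector on the sphere (x = cos φ cos λ, y = cos φ sin λ, z = sin φ).
The central angle between the endpoints is δ = arccos(p₁·p₂) ≈ 2.110 rad (120.9°).
Interpolate at f = 2/3 with slerp weights a = sin((1−f)δ)/sin δ ≈ 0.754, b = sin(fδ)/sin δ ≈ 1.150.
p = a·p₁ + b·p₂ ≈ (0.376, 0.831, -0.411); φ = arcsin(p_z) ≈ -24.26°, λ = atan2(p_y, p_x) ≈ 65.66°.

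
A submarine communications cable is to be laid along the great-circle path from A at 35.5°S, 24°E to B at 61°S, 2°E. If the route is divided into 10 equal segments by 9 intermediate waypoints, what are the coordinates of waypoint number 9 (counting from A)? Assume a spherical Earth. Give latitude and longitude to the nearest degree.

From cos δ = sin φ₁ sin φ₂ + cos φ₁ cos φ₂ cos Δλ, the central angle is δ ≈ 0.508 rad (29.1°).
Interpolate at f = 9/10 with slerp weights a = sin((1−f)δ)/sin δ ≈ 0.104, b = sin(fδ)/sin δ ≈ 0.907.
p = a·p₁ + b·p₂ ≈ (0.517, 0.050, -0.854); φ = arcsin(p_z) ≈ -58.69°, λ = atan2(p_y, p_x) ≈ 5.51°.

≈ 59°S, 6°E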